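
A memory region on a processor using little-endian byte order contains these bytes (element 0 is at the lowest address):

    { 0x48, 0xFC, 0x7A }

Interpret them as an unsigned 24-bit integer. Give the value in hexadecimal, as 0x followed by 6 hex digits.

0x7AFC48

Little-endian stores the least-significant byte at the lowest address.
Reassemble most-significant byte first: 7A FC 48 → 0x7AFC48.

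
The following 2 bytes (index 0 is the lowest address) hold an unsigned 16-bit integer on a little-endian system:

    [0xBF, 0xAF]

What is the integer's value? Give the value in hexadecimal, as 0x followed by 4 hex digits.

Little-endian: lowest address holds the least-significant byte.
Reassemble most-significant byte first: AF BF → 0xAFBF.

0xAFBF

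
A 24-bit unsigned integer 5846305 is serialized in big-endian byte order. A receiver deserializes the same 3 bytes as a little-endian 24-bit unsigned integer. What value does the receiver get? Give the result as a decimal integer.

2176345

5846305 in 24-bit hexadecimal is 0x593521.
Stored big-endian, the bytes at ascending addresses are 59 35 21.
Read back as little-endian, the first byte is least significant, giving 0x213559.
0x213559 = 2176345.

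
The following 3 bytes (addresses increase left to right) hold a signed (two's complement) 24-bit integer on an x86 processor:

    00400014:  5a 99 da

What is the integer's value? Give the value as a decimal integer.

-2451110

Little-endian: lowest address holds the least-significant byte.
Reassemble most-significant byte first: DA 99 5A → 0xDA995A.
Top bit is set, so as a signed 24-bit value this is 0xDA995A − 2^24 = -2451110.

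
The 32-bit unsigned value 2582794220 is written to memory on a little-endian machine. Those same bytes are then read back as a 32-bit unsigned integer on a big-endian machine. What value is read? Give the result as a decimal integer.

2582794220 in 32-bit hexadecimal is 0x99F24FEC.
Stored little-endian, the bytes at ascending addresses are EC 4F F2 99.
Read back as big-endian, the last byte is least significant, giving 0xEC4FF299.
0xEC4FF299 = 3964662425.

3964662425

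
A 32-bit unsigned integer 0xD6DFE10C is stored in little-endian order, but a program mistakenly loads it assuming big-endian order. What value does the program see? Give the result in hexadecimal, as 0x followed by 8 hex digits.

0x0CE1DFD6

Stored little-endian, the bytes at ascending addresses are 0C E1 DF D6.
Read back as big-endian, the last byte is least significant, giving 0x0CE1DFD6.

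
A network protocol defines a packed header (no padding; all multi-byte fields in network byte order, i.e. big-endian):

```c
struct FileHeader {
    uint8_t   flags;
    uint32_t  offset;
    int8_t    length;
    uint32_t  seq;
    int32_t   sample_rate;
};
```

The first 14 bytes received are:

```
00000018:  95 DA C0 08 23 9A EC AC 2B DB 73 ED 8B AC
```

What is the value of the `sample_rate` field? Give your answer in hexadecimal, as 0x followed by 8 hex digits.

`sample_rate` follows `flags` (1 B), `offset` (4 B), `length` (1 B), `seq` (4 B), so it starts at offset 1 + 4 + 1 + 4 = 10 and occupies 4 bytes.
Bytes at offsets 10..13: 73 ED 8B AC.
Big-endian stores the most-significant byte at the lowest address.
The bytes are already most-significant first: 0x73ED8BAC.

0x73ED8BAC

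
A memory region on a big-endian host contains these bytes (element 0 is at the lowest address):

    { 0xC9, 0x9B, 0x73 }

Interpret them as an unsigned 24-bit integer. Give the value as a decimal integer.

In big-endian order the high byte comes first in memory.
The bytes are already most-significant first: 0xC99B73.
0xC99B73 = 13212531.

13212531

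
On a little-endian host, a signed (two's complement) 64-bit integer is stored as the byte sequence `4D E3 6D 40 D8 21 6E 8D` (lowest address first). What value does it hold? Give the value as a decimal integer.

In little-endian order the low byte comes first in memory.
Reassemble most-significant byte first: 8D 6E 21 D8 40 6D E3 4D → 0x8D6E21D8406DE34D.
Top bit is set, so as a signed 64-bit value this is 0x8D6E21D8406DE34D − 2^64 = -8255623854245944499.

-8255623854245944499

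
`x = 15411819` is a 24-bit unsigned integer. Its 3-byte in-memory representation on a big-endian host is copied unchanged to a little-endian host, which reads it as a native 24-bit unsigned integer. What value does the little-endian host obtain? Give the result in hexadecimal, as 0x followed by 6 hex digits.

15411819 in 24-bit hexadecimal is 0xEB2A6B.
Stored big-endian, the bytes at ascending addresses are EB 2A 6B.
Read back as little-endian, the first byte is least significant, giving 0x6B2AEB.

0x6B2AEB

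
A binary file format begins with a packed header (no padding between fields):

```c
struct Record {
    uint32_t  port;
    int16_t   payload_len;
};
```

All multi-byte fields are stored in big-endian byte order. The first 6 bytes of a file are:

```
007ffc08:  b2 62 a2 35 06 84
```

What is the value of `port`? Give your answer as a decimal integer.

2992808501

`port` is the first field, at byte offset 0, occupying 4 bytes.
Bytes at offsets 0..3: B2 62 A2 35.
In big-endian order the high byte comes first in memory.
The bytes are already most-significant first: 0xB262A235.
0xB262A235 = 2992808501.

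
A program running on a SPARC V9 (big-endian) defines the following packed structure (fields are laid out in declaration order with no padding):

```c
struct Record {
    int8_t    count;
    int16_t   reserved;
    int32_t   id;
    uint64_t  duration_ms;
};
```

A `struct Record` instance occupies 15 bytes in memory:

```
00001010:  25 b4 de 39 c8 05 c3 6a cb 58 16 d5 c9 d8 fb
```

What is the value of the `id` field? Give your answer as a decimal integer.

969409987

`id` follows `count` (1 B), `reserved` (2 B), so it starts at offset 1 + 2 = 3 and occupies 4 bytes.
Bytes at offsets 3..6: 39 C8 05 C3.
Big-endian stores the most-significant byte at the lowest address.
The bytes are already most-significant first: 0x39C805C3.
0x39C805C3 = 969409987.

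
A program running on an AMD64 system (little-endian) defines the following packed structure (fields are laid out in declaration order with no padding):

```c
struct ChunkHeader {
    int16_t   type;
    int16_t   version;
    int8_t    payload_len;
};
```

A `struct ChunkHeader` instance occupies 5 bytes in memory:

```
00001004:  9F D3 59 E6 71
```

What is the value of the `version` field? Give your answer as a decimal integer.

-6567

`version` follows `type` (2 bytes), so it starts at byte offset 2 and occupies 2 bytes.
Bytes at offsets 2..3: 59 E6.
In little-endian order the low byte comes first in memory.
Reassemble most-significant byte first: E6 59 → 0xE659.
Top bit is set, so as a signed 16-bit value this is 0xE659 − 2^16 = -6567.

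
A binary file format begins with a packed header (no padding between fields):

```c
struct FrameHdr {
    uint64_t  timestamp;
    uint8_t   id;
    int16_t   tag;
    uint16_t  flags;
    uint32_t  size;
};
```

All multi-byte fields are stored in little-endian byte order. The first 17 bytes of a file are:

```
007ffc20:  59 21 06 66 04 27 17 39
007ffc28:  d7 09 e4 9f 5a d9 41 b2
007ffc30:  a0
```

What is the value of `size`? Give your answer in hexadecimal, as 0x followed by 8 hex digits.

0xA0B241D9

`size` follows `timestamp` (8 B), `id` (1 B), `tag` (2 B), `flags` (2 B), so it starts at offset 8 + 1 + 2 + 2 = 13 and occupies 4 bytes.
Bytes at offsets 13..16: D9 41 B2 A0.
Little-endian stores the least-significant byte at the lowest address.
Reassemble most-significant byte first: A0 B2 41 D9 → 0xA0B241D9.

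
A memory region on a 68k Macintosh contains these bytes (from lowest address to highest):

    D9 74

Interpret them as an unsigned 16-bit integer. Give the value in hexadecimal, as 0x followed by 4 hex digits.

In big-endian order the high byte comes first in memory.
The bytes are already most-significant first: 0xD974.

0xD974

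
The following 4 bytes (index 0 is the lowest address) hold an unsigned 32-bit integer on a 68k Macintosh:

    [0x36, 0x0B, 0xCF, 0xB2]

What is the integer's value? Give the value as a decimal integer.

906743730

Big-endian: lowest address holds the most-significant byte.
The bytes are already most-significant first: 0x360BCFB2.
0x360BCFB2 = 906743730.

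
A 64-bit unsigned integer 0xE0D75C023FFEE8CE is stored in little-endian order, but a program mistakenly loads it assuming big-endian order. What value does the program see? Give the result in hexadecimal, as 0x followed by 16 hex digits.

Stored little-endian, the bytes at ascending addresses are CE E8 FE 3F 02 5C D7 E0.
Read back as big-endian, the last byte is least significant, giving 0xCEE8FE3F025CD7E0.

0xCEE8FE3F025CD7E0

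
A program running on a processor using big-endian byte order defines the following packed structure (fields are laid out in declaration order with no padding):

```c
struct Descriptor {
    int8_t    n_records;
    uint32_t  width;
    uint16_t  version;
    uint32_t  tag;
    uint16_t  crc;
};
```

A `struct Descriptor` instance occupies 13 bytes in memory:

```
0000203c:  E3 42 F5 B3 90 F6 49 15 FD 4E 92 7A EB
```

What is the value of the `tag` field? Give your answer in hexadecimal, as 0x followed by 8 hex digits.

`tag` follows `n_records` (1 B), `width` (4 B), `version` (2 B), so it starts at offset 1 + 4 + 2 = 7 and occupies 4 bytes.
Bytes at offsets 7..10: 15 FD 4E 92.
Big-endian stores the most-significant byte at the lowest address.
The bytes are already most-significant first: 0x15FD4E92.

0x15FD4E92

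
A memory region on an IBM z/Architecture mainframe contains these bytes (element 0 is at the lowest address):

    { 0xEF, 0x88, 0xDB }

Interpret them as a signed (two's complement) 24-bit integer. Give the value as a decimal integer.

Big-endian: lowest address holds the most-significant byte.
The bytes are already most-significant first: 0xEF88DB.
Top bit is set, so as a signed 24-bit value this is 0xEF88DB − 2^24 = -1079077.

-1079077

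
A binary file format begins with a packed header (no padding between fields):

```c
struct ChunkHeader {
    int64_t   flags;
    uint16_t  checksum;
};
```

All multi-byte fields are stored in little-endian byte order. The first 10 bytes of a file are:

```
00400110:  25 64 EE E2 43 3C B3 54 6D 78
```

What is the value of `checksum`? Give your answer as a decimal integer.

30829

`checksum` follows `flags` (8 bytes), so it starts at byte offset 8 and occupies 2 bytes.
Bytes at offsets 8..9: 6D 78.
In little-endian order the low byte comes first in memory.
Reassemble most-significant byte first: 78 6D → 0x786D.
0x786D = 30829.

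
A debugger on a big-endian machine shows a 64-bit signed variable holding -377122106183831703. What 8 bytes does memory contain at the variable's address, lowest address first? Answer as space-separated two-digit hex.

Two's complement of -377122106183831703 in 64 bits: 377122106183831703 = 0x053BCE8EB808D097; invert → 0xFAC4317147F72F68; add 1 → 0xFAC4317147F72F69.
Split into bytes (most-significant first): FA C4 31 71 47 F7 2F 69.
Big-endian: lowest address holds the most-significant byte.
So the memory order matches the most-significant-first order: FA C4 31 71 47 F7 2F 69.

FA C4 31 71 47 F7 2F 69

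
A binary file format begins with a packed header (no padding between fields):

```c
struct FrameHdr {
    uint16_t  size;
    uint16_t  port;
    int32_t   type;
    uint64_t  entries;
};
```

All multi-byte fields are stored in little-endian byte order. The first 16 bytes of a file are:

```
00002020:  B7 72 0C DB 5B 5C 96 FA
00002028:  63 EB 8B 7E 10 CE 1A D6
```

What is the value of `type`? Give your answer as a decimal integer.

-90809253

`type` follows `size` (2 B), `port` (2 B), so it starts at offset 2 + 2 = 4 and occupies 4 bytes.
Bytes at offsets 4..7: 5B 5C 96 FA.
In little-endian order the low byte comes first in memory.
Reassemble most-significant byte first: FA 96 5C 5B → 0xFA965C5B.
Top bit is set, so as a signed 32-bit value this is 0xFA965C5B − 2^32 = -90809253.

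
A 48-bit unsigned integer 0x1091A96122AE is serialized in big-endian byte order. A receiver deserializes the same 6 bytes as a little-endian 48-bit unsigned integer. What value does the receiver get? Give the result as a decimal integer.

191462690623760

Stored big-endian, the bytes at ascending addresses are 10 91 A9 61 22 AE.
Read back as little-endian, the first byte is least significant, giving 0xAE2261A99110.
0xAE2261A99110 = 191462690623760.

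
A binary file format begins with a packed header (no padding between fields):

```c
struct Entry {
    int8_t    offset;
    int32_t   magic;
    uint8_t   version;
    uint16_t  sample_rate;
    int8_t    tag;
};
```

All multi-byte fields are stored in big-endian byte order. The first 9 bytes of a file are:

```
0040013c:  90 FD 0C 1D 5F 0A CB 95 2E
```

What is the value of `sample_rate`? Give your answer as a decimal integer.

`sample_rate` follows `offset` (1 B), `magic` (4 B), `version` (1 B), so it starts at offset 1 + 4 + 1 = 6 and occupies 2 bytes.
Bytes at offsets 6..7: CB 95.
Big-endian stores the most-significant byte at the lowest address.
The bytes are already most-significant first: 0xCB95.
0xCB95 = 52117.

52117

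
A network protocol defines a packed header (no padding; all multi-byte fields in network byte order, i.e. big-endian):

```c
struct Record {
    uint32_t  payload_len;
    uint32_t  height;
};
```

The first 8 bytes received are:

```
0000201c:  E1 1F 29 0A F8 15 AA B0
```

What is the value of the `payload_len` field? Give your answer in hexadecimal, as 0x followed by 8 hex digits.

0xE11F290A

`payload_len` is the first field, at byte offset 0, occupying 4 bytes.
Bytes at offsets 0..3: E1 1F 29 0A.
In big-endian order the high byte comes first in memory.
The bytes are already most-significant first: 0xE11F290A.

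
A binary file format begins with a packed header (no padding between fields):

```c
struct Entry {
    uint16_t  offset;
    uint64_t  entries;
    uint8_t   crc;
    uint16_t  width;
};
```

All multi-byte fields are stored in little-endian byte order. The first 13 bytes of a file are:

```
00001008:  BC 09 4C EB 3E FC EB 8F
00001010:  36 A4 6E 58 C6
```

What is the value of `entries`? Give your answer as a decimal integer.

`entries` follows `offset` (2 bytes), so it starts at byte offset 2 and occupies 8 bytes.
Bytes at offsets 2..9: 4C EB 3E FC EB 8F 36 A4.
Little-endian: lowest address holds the least-significant byte.
Reassemble most-significant byte first: A4 36 8F EB FC 3E EB 4C → 0xA4368FEBFC3EEB4C.
0xA4368FEBFC3EEB4C = 11832803314674625356.

11832803314674625356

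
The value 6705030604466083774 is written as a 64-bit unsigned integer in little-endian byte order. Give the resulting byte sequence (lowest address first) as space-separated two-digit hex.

6705030604466083774 in hexadecimal, padded to 64 bits, is 0x5D0D0DCF5B52D7BE.
Split into bytes (most-significant first): 5D 0D 0D CF 5B 52 D7 BE.
In little-endian order the low byte comes first in memory.
So at ascending addresses the bytes are BE D7 52 5B CF 0D 0D 5D.

BE D7 52 5B CF 0D 0D 5D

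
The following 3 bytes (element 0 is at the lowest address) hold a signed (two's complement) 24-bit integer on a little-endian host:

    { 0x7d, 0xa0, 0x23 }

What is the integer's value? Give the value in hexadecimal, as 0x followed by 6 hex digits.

0x23A07D

Little-endian stores the least-significant byte at the lowest address.
Reassemble most-significant byte first: 23 A0 7D → 0x23A07D.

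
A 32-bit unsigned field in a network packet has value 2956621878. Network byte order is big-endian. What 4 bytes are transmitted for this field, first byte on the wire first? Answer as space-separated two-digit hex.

2956621878 in hexadecimal, padded to 32 bits, is 0xB03A7836.
Split into bytes (most-significant first): B0 3A 78 36.
Big-endian stores the most-significant byte at the lowest address.
So the memory order matches the most-significant-first order: B0 3A 78 36.

B0 3A 78 36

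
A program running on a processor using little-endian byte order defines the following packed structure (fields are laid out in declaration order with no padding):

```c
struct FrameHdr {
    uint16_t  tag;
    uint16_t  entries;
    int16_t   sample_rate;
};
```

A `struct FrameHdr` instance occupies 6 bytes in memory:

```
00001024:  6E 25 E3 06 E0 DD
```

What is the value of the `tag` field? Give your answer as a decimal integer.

9582

`tag` is the first field, at byte offset 0, occupying 2 bytes.
Bytes at offsets 0..1: 6E 25.
Little-endian: lowest address holds the least-significant byte.
Reassemble most-significant byte first: 25 6E → 0x256E.
0x256E = 9582.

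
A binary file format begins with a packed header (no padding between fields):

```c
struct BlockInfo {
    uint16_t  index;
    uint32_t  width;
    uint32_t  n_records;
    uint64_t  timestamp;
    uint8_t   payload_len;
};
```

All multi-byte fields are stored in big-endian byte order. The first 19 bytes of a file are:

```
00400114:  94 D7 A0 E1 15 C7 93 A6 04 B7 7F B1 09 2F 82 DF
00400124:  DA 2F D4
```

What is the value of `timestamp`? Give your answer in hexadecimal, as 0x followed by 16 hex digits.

0x7FB1092F82DFDA2F

`timestamp` follows `index` (2 B), `width` (4 B), `n_records` (4 B), so it starts at offset 2 + 4 + 4 = 10 and occupies 8 bytes.
Bytes at offsets 10..17: 7F B1 09 2F 82 DF DA 2F.
In big-endian order the high byte comes first in memory.
The bytes are already most-significant first: 0x7FB1092F82DFDA2F.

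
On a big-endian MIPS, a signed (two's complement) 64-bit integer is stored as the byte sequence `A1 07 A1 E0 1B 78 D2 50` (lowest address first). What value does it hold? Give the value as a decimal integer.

-6843323124860530096

In big-endian order the high byte comes first in memory.
The bytes are already most-significant first: 0xA107A1E01B78D250.
Top bit is set, so as a signed 64-bit value this is 0xA107A1E01B78D250 − 2^64 = -6843323124860530096.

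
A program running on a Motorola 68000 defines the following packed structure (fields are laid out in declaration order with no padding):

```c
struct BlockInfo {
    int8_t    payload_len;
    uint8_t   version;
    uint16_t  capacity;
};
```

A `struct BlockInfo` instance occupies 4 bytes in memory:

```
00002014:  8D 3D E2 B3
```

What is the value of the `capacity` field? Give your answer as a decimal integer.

58035

`capacity` follows `payload_len` (1 B), `version` (1 B), so it starts at offset 1 + 1 = 2 and occupies 2 bytes.
Bytes at offsets 2..3: E2 B3.
In big-endian order the high byte comes first in memory.
The bytes are already most-significant first: 0xE2B3.
0xE2B3 = 58035.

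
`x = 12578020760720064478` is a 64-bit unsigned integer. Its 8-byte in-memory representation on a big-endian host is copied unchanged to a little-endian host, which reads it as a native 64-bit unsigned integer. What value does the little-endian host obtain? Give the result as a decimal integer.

12578020760720064478 in 64-bit hexadecimal is 0xAE8E1B3D9C353FDE.
Stored big-endian, the bytes at ascending addresses are AE 8E 1B 3D 9C 35 3F DE.
Read back as little-endian, the first byte is least significant, giving 0xDE3F359C3D1B8EAE.
0xDE3F359C3D1B8EAE = 16014577745109159598.

16014577745109159598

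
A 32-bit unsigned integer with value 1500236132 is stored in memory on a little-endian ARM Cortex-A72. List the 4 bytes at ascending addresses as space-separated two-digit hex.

1500236132 in hexadecimal, padded to 32 bits, is 0x596BC964.
Split into bytes (most-significant first): 59 6B C9 64.
In little-endian order the low byte comes first in memory.
So at ascending addresses the bytes are 64 C9 6B 59.

64 C9 6B 59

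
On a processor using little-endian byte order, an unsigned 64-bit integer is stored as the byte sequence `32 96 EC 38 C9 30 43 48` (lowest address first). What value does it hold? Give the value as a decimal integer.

5207059234972014130

Little-endian stores the least-significant byte at the lowest address.
Reassemble most-significant byte first: 48 43 30 C9 38 EC 96 32 → 0x484330C938EC9632.
0x484330C938EC9632 = 5207059234972014130.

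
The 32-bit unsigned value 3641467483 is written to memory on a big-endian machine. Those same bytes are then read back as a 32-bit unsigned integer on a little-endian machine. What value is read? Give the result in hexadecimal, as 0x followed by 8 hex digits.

3641467483 in 32-bit hexadecimal is 0xD90C625B.
Stored big-endian, the bytes at ascending addresses are D9 0C 62 5B.
Read back as little-endian, the first byte is least significant, giving 0x5B620CD9.

0x5B620CD9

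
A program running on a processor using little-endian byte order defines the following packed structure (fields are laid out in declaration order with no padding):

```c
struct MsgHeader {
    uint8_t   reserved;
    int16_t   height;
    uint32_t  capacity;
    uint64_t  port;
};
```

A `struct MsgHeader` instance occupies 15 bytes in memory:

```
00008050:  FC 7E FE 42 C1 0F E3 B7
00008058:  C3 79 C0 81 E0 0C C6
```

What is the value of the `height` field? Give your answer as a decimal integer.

-386

`height` follows `reserved` (1 byte), so it starts at byte offset 1 and occupies 2 bytes.
Bytes at offsets 1..2: 7E FE.
In little-endian order the low byte comes first in memory.
Reassemble most-significant byte first: FE 7E → 0xFE7E.
Top bit is set, so as a signed 16-bit value this is 0xFE7E − 2^16 = -386.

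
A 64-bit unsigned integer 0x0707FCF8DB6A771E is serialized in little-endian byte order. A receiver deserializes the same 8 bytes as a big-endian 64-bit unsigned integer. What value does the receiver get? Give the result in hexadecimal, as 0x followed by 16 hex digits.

0x1E776ADBF8FC0707

Stored little-endian, the bytes at ascending addresses are 1E 77 6A DB F8 FC 07 07.
Read back as big-endian, the last byte is least significant, giving 0x1E776ADBF8FC0707.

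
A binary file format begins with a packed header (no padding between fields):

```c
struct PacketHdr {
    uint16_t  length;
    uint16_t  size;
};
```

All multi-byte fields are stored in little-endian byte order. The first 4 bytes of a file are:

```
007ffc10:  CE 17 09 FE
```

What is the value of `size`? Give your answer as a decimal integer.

65033

`size` follows `length` (2 bytes), so it starts at byte offset 2 and occupies 2 bytes.
Bytes at offsets 2..3: 09 FE.
Little-endian: lowest address holds the least-significant byte.
Reassemble most-significant byte first: FE 09 → 0xFE09.
0xFE09 = 65033.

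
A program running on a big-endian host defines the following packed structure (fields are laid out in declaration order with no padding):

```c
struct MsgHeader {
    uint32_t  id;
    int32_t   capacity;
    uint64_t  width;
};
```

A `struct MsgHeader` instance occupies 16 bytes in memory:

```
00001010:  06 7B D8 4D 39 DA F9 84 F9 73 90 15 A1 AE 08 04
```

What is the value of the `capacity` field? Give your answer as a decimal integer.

`capacity` follows `id` (4 bytes), so it starts at byte offset 4 and occupies 4 bytes.
Bytes at offsets 4..7: 39 DA F9 84.
In big-endian order the high byte comes first in memory.
The bytes are already most-significant first: 0x39DAF984.
0x39DAF984 = 970652036.

970652036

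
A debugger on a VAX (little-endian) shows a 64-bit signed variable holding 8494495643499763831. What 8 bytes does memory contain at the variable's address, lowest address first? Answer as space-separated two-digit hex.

77 18 E8 30 C8 82 E2 75

8494495643499763831 in hexadecimal, padded to 64 bits, is 0x75E282C830E81877.
Split into bytes (most-significant first): 75 E2 82 C8 30 E8 18 77.
Little-endian: lowest address holds the least-significant byte.
So at ascending addresses the bytes are 77 18 E8 30 C8 82 E2 75.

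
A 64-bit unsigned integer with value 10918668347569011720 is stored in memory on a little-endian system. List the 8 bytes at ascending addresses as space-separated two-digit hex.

08 FC 26 35 03 E7 86 97

10918668347569011720 in hexadecimal, padded to 64 bits, is 0x9786E7033526FC08.
Split into bytes (most-significant first): 97 86 E7 03 35 26 FC 08.
Little-endian: lowest address holds the least-significant byte.
So at ascending addresses the bytes are 08 FC 26 35 03 E7 86 97.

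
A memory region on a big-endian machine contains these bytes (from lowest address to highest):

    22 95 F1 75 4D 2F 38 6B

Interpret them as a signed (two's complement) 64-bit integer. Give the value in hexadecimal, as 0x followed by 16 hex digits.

In big-endian order the high byte comes first in memory.
The bytes are already most-significant first: 0x2295F1754D2F386B.

0x2295F1754D2F386B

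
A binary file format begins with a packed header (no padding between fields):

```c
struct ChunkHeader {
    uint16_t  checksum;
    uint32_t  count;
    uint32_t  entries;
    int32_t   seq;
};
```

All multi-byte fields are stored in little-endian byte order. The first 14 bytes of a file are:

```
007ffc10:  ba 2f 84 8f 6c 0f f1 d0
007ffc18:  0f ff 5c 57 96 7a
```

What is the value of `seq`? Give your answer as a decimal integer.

2056673116

`seq` follows `checksum` (2 B), `count` (4 B), `entries` (4 B), so it starts at offset 2 + 4 + 4 = 10 and occupies 4 bytes.
Bytes at offsets 10..13: 5C 57 96 7A.
Little-endian stores the least-significant byte at the lowest address.
Reassemble most-significant byte first: 7A 96 57 5C → 0x7A96575C.
0x7A96575C = 2056673116.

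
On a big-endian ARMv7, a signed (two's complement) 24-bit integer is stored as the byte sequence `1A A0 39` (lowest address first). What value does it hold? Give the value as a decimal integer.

1744953

Big-endian: lowest address holds the most-significant byte.
The bytes are already most-significant first: 0x1AA039.
0x1AA039 = 1744953.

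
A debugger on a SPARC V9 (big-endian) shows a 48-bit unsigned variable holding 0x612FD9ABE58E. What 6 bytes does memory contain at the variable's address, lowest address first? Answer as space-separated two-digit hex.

Split into bytes (most-significant first): 61 2F D9 AB E5 8E.
Big-endian: lowest address holds the most-significant byte.
So the memory order matches the most-significant-first order: 61 2F D9 AB E5 8E.

61 2F D9 AB E5 8E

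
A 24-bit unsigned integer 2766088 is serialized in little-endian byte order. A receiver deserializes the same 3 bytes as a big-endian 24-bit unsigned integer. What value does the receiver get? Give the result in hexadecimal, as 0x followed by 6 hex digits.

0x08352A

2766088 in 24-bit hexadecimal is 0x2A3508.
Stored little-endian, the bytes at ascending addresses are 08 35 2A.
Read back as big-endian, the last byte is least significant, giving 0x08352A.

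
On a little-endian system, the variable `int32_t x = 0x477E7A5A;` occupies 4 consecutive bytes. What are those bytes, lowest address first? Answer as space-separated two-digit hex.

5A 7A 7E 47

Split into bytes (most-significant first): 47 7E 7A 5A.
Little-endian stores the least-significant byte at the lowest address.
So at ascending addresses the bytes are 5A 7A 7E 47.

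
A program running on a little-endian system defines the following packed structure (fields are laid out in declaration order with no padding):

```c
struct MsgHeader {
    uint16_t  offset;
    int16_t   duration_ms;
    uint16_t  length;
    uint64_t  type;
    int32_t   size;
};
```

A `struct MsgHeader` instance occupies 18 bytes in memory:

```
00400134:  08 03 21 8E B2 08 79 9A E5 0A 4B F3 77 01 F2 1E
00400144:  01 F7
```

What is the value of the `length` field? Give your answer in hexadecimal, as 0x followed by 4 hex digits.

0x08B2

`length` follows `offset` (2 B), `duration_ms` (2 B), so it starts at offset 2 + 2 = 4 and occupies 2 bytes.
Bytes at offsets 4..5: B2 08.
Little-endian stores the least-significant byte at the lowest address.
Reassemble most-significant byte first: 08 B2 → 0x08B2.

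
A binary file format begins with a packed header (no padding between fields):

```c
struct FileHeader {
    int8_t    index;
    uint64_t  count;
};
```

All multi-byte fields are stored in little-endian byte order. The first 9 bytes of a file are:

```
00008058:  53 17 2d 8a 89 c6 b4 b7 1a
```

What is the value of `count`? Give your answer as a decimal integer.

`count` follows `index` (1 byte), so it starts at byte offset 1 and occupies 8 bytes.
Bytes at offsets 1..8: 17 2D 8A 89 C6 B4 B7 1A.
Little-endian stores the least-significant byte at the lowest address.
Reassemble most-significant byte first: 1A B7 B4 C6 89 8A 2D 17 → 0x1AB7B4C6898A2D17.
0x1AB7B4C6898A2D17 = 1925206130528234775.

1925206130528234775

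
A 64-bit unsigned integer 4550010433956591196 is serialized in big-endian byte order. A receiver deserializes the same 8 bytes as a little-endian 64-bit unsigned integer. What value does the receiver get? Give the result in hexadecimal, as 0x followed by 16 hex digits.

0x5CB64DF861E2243F

4550010433956591196 in 64-bit hexadecimal is 0x3F24E261F84DB65C.
Stored big-endian, the bytes at ascending addresses are 3F 24 E2 61 F8 4D B6 5C.
Read back as little-endian, the first byte is least significant, giving 0x5CB64DF861E2243F.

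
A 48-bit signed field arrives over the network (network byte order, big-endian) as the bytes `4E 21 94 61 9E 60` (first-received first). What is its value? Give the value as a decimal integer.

Big-endian stores the most-significant byte at the lowest address.
The bytes are already most-significant first: 0x4E2194619E60.
0x4E2194619E60 = 85906130312800.

85906130312800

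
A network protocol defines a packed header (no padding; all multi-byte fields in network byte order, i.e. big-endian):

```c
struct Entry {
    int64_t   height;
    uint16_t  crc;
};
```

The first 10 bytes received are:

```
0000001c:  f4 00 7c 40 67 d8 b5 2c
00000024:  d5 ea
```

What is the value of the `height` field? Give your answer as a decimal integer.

-864554512393128660

`height` is the first field, at byte offset 0, occupying 8 bytes.
Bytes at offsets 0..7: F4 00 7C 40 67 D8 B5 2C.
In big-endian order the high byte comes first in memory.
The bytes are already most-significant first: 0xF4007C4067D8B52C.
Top bit is set, so as a signed 64-bit value this is 0xF4007C4067D8B52C − 2^64 = -864554512393128660.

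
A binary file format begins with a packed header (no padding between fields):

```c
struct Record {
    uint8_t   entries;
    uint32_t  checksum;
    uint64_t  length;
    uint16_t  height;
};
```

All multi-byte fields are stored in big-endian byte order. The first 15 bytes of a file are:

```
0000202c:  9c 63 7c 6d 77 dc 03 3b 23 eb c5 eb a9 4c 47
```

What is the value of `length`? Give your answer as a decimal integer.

`length` follows `entries` (1 B), `checksum` (4 B), so it starts at offset 1 + 4 = 5 and occupies 8 bytes.
Bytes at offsets 5..12: DC 03 3B 23 EB C5 EB A9.
In big-endian order the high byte comes first in memory.
The bytes are already most-significant first: 0xDC033B23EBC5EBA9.
0xDC033B23EBC5EBA9 = 15853580138739788713.

15853580138739788713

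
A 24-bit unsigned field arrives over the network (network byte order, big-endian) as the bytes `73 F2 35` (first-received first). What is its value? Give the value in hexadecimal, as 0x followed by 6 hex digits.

0x73F235

In big-endian order the high byte comes first in memory.
The bytes are already most-significant first: 0x73F235.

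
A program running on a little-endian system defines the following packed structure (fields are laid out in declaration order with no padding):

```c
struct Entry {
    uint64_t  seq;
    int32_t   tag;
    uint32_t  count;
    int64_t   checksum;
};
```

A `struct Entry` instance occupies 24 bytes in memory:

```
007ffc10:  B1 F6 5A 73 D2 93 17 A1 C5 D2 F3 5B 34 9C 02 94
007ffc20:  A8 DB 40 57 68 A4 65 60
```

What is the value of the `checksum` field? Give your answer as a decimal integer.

`checksum` follows `seq` (8 B), `tag` (4 B), `count` (4 B), so it starts at offset 8 + 4 + 4 = 16 and occupies 8 bytes.
Bytes at offsets 16..23: A8 DB 40 57 68 A4 65 60.
In little-endian order the low byte comes first in memory.
Reassemble most-significant byte first: 60 65 A4 68 57 40 DB A8 → 0x6065A4685740DBA8.
0x6065A4685740DBA8 = 6946138768336280488.

6946138768336280488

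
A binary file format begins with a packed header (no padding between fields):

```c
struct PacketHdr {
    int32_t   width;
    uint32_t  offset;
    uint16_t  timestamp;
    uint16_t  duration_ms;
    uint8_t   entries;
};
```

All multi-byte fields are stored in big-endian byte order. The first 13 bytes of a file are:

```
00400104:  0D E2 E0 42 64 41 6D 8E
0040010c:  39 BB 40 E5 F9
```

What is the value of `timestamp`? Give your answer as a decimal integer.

`timestamp` follows `width` (4 B), `offset` (4 B), so it starts at offset 4 + 4 = 8 and occupies 2 bytes.
Bytes at offsets 8..9: 39 BB.
Big-endian: lowest address holds the most-significant byte.
The bytes are already most-significant first: 0x39BB.
0x39BB = 14779.

14779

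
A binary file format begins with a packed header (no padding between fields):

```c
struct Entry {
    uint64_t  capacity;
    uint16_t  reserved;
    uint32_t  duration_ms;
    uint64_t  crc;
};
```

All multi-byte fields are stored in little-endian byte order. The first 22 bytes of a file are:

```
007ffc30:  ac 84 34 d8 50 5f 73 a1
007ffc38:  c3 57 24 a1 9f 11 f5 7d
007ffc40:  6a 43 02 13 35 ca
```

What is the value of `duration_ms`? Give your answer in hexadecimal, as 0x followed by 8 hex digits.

`duration_ms` follows `capacity` (8 B), `reserved` (2 B), so it starts at offset 8 + 2 = 10 and occupies 4 bytes.
Bytes at offsets 10..13: 24 A1 9F 11.
Little-endian stores the least-significant byte at the lowest address.
Reassemble most-significant byte first: 11 9F A1 24 → 0x119FA124.

0x119FA124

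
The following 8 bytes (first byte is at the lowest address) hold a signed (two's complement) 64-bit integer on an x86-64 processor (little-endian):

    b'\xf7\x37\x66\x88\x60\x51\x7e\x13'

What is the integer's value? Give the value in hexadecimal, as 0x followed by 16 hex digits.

0x137E5160886637F7

Little-endian: lowest address holds the least-significant byte.
Reassemble most-significant byte first: 13 7E 51 60 88 66 37 F7 → 0x137E5160886637F7.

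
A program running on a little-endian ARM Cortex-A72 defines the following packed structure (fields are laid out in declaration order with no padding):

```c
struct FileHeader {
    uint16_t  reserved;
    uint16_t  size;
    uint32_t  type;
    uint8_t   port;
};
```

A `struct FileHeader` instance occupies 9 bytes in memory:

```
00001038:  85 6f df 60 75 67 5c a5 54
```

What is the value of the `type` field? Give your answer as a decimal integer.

`type` follows `reserved` (2 B), `size` (2 B), so it starts at offset 2 + 2 = 4 and occupies 4 bytes.
Bytes at offsets 4..7: 75 67 5C A5.
Little-endian stores the least-significant byte at the lowest address.
Reassemble most-significant byte first: A5 5C 67 75 → 0xA55C6775.
0xA55C6775 = 2774296437.

2774296437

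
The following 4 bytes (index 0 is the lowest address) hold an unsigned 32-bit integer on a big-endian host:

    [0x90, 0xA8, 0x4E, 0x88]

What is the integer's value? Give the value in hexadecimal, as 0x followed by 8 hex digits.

0x90A84E88

Big-endian stores the most-significant byte at the lowest address.
The bytes are already most-significant first: 0x90A84E88.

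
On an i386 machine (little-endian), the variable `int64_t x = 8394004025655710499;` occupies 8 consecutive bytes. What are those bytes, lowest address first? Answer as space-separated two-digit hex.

23 53 68 20 30 7E 7D 74

8394004025655710499 in hexadecimal, padded to 64 bits, is 0x747D7E3020685323.
Split into bytes (most-significant first): 74 7D 7E 30 20 68 53 23.
Little-endian: lowest address holds the least-significant byte.
So at ascending addresses the bytes are 23 53 68 20 30 7E 7D 74.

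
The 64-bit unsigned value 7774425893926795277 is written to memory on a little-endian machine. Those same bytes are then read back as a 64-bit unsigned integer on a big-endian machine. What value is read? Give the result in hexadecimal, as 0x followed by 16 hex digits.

7774425893926795277 in 64-bit hexadecimal is 0x6BE44F28EC1AF80D.
Stored little-endian, the bytes at ascending addresses are 0D F8 1A EC 28 4F E4 6B.
Read back as big-endian, the last byte is least significant, giving 0x0DF81AEC284FE46B.

0x0DF81AEC284FE46B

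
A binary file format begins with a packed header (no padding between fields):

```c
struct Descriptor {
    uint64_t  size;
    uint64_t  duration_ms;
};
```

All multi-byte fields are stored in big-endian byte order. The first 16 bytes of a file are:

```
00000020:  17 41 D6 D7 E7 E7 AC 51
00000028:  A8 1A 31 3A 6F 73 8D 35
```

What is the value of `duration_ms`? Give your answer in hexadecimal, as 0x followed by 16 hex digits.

0xA81A313A6F738D35

`duration_ms` follows `size` (8 bytes), so it starts at byte offset 8 and occupies 8 bytes.
Bytes at offsets 8..15: A8 1A 31 3A 6F 73 8D 35.
Big-endian stores the most-significant byte at the lowest address.
The bytes are already most-significant first: 0xA81A313A6F738D35.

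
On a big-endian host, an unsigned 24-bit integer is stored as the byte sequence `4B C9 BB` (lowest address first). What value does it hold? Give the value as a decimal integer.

4966843

Big-endian stores the most-significant byte at the lowest address.
The bytes are already most-significant first: 0x4BC9BB.
0x4BC9BB = 4966843.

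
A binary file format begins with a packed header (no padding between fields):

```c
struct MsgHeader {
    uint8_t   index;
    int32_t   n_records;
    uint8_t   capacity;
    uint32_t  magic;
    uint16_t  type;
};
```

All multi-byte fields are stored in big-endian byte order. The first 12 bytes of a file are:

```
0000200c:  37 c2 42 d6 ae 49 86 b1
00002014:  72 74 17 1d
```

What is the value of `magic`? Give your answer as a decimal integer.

`magic` follows `index` (1 B), `n_records` (4 B), `capacity` (1 B), so it starts at offset 1 + 4 + 1 = 6 and occupies 4 bytes.
Bytes at offsets 6..9: 86 B1 72 74.
Big-endian: lowest address holds the most-significant byte.
The bytes are already most-significant first: 0x86B17274.
0x86B17274 = 2259776116.

2259776116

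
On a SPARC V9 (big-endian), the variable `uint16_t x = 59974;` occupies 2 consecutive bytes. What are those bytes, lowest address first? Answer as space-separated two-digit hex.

59974 in hexadecimal, padded to 16 bits, is 0xEA46.
Split into bytes (most-significant first): EA 46.
In big-endian order the high byte comes first in memory.
So the memory order matches the most-significant-first order: EA 46.

EA 46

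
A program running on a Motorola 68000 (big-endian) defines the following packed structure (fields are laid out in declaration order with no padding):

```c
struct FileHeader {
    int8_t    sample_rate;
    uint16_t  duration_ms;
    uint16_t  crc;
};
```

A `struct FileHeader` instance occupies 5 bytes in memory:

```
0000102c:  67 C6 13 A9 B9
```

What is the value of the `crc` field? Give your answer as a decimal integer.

`crc` follows `sample_rate` (1 B), `duration_ms` (2 B), so it starts at offset 1 + 2 = 3 and occupies 2 bytes.
Bytes at offsets 3..4: A9 B9.
Big-endian stores the most-significant byte at the lowest address.
The bytes are already most-significant first: 0xA9B9.
0xA9B9 = 43449.

43449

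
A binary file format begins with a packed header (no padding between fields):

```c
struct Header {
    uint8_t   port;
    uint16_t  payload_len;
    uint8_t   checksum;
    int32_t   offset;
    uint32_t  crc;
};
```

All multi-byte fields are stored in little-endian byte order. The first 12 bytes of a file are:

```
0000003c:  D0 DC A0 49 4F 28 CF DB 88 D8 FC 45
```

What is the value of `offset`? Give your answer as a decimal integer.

`offset` follows `port` (1 B), `payload_len` (2 B), `checksum` (1 B), so it starts at offset 1 + 2 + 1 = 4 and occupies 4 bytes.
Bytes at offsets 4..7: 4F 28 CF DB.
In little-endian order the low byte comes first in memory.
Reassemble most-significant byte first: DB CF 28 4F → 0xDBCF284F.
Top bit is set, so as a signed 32-bit value this is 0xDBCF284F − 2^32 = -607180721.

-607180721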